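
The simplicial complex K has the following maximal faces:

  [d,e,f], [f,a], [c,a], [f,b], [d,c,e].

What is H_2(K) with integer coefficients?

Take the total order a < b < c < d < e < f on the vertex set. Then K (dimension 2) consists of the simplices:

  0-simplices (6): a, b, c, d, e, f
  1-simplices (8): ac, af, bf, cd, ce, de, df, ef
  2-simplices (2): cde, def

so the chain groups are C_0 ≅ Z^6, C_1 ≅ Z^8, C_2 ≅ Z^2.

∂_1: C_1 → C_0 maps an edge to its endpoints' difference, ∂[p,q] = q − p.
The resulting 6×8 matrix has rank 5, and its Smith normal form has invariant factors (1,1,1,1,1).

The boundary map ∂_2: C_2 → C_1 acts by ∂[p,q,r] = [q,r] − [p,r] + [p,q]. For instance
  ∂def = ef − df + de,
  ∂cde = de − ce + cd.
This gives a 8×2 integer matrix of rank 2; reducing to Smith normal form yields diagonal entries (1,1).

From H_k ≅ ker(∂_k) / im(∂_{k+1}) we obtain:

  H_2: rank ker ∂_2 − rank ∂_3 = (2 − 2) − 0 = 0, and there is no ∂_3, so H_2 = 0.

H_2 = 0.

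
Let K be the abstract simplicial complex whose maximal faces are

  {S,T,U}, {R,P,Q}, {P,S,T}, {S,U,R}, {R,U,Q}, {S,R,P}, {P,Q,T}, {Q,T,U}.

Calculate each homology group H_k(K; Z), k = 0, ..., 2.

H_0 = Z,  H_1 = 0,  H_2 = Z.

Fix the vertex order P < Q < R < S < T < U and write every simplex with vertices in increasing order. Then dim K = 2 and the simplices of K are:

  0-simplices (6): P, Q, R, S, T, U
  1-simplices (12): PQ, PR, PS, PT, QR, QT, QU, RS, RU, ST, SU, TU
  2-simplices (8): PQR, PQT, PRS, PST, QRU, QTU, RSU, STU

so the chain groups are C_0 ≅ Z^6, C_1 ≅ Z^12, C_2 ≅ Z^8.

The boundary map ∂_1: C_1 → C_0 sends each edge [p,q] (with p < q) to q − p.
The resulting 6×12 matrix has rank 5, and its Smith normal form has invariant factors (1,1,1,1,1).

∂_2: C_2 → C_1 maps a triangle to the signed sum of its edges. For instance
  ∂PQR = QR − PR + PQ,
  ∂PQT = QT − PT + PQ.
The resulting 12×8 matrix has rank 7, and its Smith normal form has invariant factors (1,1,1,1,1,1,1).

Computing H_k = (kernel of ∂_k) / (image of ∂_{k+1}):

  H_0: rank C_0 − rank ∂_1 = 6 − 5 = 1, and the invariant factors of ∂_1 are all 1, so H_0 = Z.
  H_1: rank ker ∂_1 − rank ∂_2 = (12 − 5) − 7 = 0, and the invariant factors of ∂_2 are all 1, so H_1 = 0.
  H_2: rank ker ∂_2 − rank ∂_3 = (8 − 7) − 0 = 1, and there is no ∂_3, so H_2 = Z.

(K is a triangulation of the 2-sphere S^2.)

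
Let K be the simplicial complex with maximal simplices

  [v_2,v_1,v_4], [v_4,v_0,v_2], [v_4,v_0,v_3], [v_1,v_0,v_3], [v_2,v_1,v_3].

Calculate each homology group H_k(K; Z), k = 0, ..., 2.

H_0 ≅ Z,  H_1 ≅ Z,  H_2 = 0.

Fix the vertex order v_0 < v_1 < v_2 < v_3 < v_4 and write every simplex with vertices in increasing order. Then dim K = 2 and the simplices of K are:

  0-simplices (5): [v_0], [v_1], [v_2], [v_3], [v_4]
  1-simplices (10): [v_0,v_1], [v_0,v_2], [v_0,v_3], [v_0,v_4], [v_1,v_2], [v_1,v_3], [v_1,v_4], [v_2,v_3], [v_2,v_4], [v_3,v_4]
  2-simplices (5): [v_0,v_1,v_3], [v_0,v_2,v_4], [v_0,v_3,v_4], [v_1,v_2,v_3], [v_1,v_2,v_4]

so the chain groups are C_0 ≅ Z^5, C_1 ≅ Z^10, C_2 ≅ Z^5.

Boundary ∂_1: C_1 → C_0 maps an edge to its endpoints' difference, ∂[p,q] = q − p.
As a 5×10 matrix over Z this has rank 4, with invariant factors (1,1,1,1).

The boundary map ∂_2: C_2 → C_1 maps a triangle to the signed sum of its edges. For instance
  ∂[v_0,v_3,v_4] = [v_3,v_4] − [v_0,v_4] + [v_0,v_3],
  ∂[v_0,v_2,v_4] = [v_2,v_4] − [v_0,v_4] + [v_0,v_2].
As a 10×5 matrix over Z this has rank 5, with invariant factors (1,1,1,1,1).

Computing H_k = (kernel of ∂_k) / (image of ∂_{k+1}):

  H_0: rank C_0 − rank ∂_1 = 5 − 4 = 1, and the invariant factors of ∂_1 are all 1, so H_0 = Z.
  H_1: rank ker ∂_1 − rank ∂_2 = (10 − 4) − 5 = 1, and the invariant factors of ∂_2 are all 1, so H_1 = Z.
  H_2: rank ker ∂_2 − rank ∂_3 = (5 − 5) − 0 = 0, and there is no ∂_3, so H_2 = 0.

As a check, the Euler characteristic is 5 − 10 + 5 = 0, which agrees with 1 − 1 + 0 = 0.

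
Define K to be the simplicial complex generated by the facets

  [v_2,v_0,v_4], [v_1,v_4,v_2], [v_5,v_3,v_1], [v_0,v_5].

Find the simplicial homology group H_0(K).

H_0 ≅ Z.

Take the total order v_0 < v_1 < v_2 < v_3 < v_4 < v_5 on the vertex set. Then K (dimension 2) consists of the simplices:

  0-simplices (6): [v_0], [v_1], [v_2], [v_3], [v_4], [v_5]
  1-simplices (9): [v_0,v_2], [v_0,v_4], [v_0,v_5], [v_1,v_2], [v_1,v_3], [v_1,v_4], [v_1,v_5], [v_2,v_4], [v_3,v_5]
  2-simplices (3): [v_0,v_2,v_4], [v_1,v_2,v_4], [v_1,v_3,v_5]

giving chain groups C_0 ≅ Z^6, C_1 ≅ Z^9, C_2 ≅ Z^3.

∂_1: C_1 → C_0 maps an edge to its endpoints' difference, ∂[p,q] = q − p. For instance
  ∂[v_0,v_5] = [v_5] − [v_0].
As a 6×9 matrix over Z this has rank 5, with invariant factors (1,1,1,1,1).

Boundary ∂_2: C_2 → C_1 acts by ∂[p,q,r] = [q,r] − [p,r] + [p,q]. For instance
  ∂[v_1,v_2,v_4] = [v_2,v_4] − [v_1,v_4] + [v_1,v_2],
  ∂[v_1,v_3,v_5] = [v_3,v_5] − [v_1,v_5] + [v_1,v_3].
As a 9×3 matrix over Z this has rank 3, with invariant factors (1,1,1).

From H_k ≅ ker(∂_k) / im(∂_{k+1}) we obtain:

  H_0: rank C_0 − rank ∂_1 = 6 − 5 = 1, and the invariant factors of ∂_1 are all 1, so H_0 = Z.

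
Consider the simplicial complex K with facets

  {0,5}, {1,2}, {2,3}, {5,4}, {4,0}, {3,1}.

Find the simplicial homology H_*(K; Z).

H_0 = Z^2,  H_1 = Z^2.

Order the vertices as 0 < 1 < 2 < 3 < 4 < 5. Listing each simplex with vertices in this order, K has dimension 1 with simplices:

  0-simplices (6): [0], [1], [2], [3], [4], [5]
  1-simplices (6): [0,4], [0,5], [1,2], [1,3], [2,3], [4,5]

giving chain groups C_0 ≅ Z^6, C_1 ≅ Z^6.

∂_1: C_1 → C_0 maps an edge to its endpoints' difference, ∂[p,q] = q − p.
The 6×6 boundary matrix has rank 4 and Smith normal form diag(1,1,1,1).

Now H_k = ker ∂_k / im ∂_{k+1}, so:

  H_0: rank C_0 − rank ∂_1 = 6 − 4 = 2, and the invariant factors of ∂_1 are all 1, so H_0 = Z^2.
  H_1: rank ker ∂_1 − rank ∂_2 = (6 − 4) − 0 = 2, and there is no ∂_2, so H_1 = Z^2.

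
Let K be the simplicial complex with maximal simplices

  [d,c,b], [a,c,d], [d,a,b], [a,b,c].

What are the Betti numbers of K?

b_0 = 1, b_1 = 0, b_2 = 1.

Order the vertices as a < b < c < d. Listing each simplex with vertices in this order, K has dimension 2 with simplices:

  0-simplices (4): a, b, c, d
  1-simplices (6): ab, ac, ad, bc, bd, cd
  2-simplices (4): abc, abd, acd, bcd

Hence C_0 ≅ Z^4, C_1 ≅ Z^6, C_2 ≅ Z^4.

∂_1: C_1 → C_0 maps an edge to its endpoints' difference, ∂[p,q] = q − p.
The 4×6 boundary matrix has rank 3 and Smith normal form diag(1,1,1).

∂_2: C_2 → C_1 acts by ∂[p,q,r] = [q,r] − [p,r] + [p,q]. For instance
  ∂acd = cd − ad + ac,
  ∂bcd = cd − bd + bc.
The 6×4 boundary matrix has rank 3 and Smith normal form diag(1,1,1).

Reading off H_k = ker ∂_k / im ∂_{k+1}:

  H_0: rank C_0 − rank ∂_1 = 4 − 3 = 1, and the invariant factors of ∂_1 are all 1, so H_0 ≅ Z.
  H_1: rank ker ∂_1 − rank ∂_2 = (6 − 3) − 3 = 0, and the invariant factors of ∂_2 are all 1, so H_1 ≅ 0.
  H_2: rank ker ∂_2 − rank ∂_3 = (4 − 3) − 0 = 1, and there is no ∂_3, so H_2 ≅ Z.

As a check, the Euler characteristic is 4 − 6 + 4 = 2, which agrees with 1 − 0 + 1 = 2.

Hence the Betti numbers are b_0 = 1, b_1 = 0, b_2 = 1.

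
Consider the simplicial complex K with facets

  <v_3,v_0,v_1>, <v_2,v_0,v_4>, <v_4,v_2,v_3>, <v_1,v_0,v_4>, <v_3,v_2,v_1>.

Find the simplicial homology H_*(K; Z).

H_0 ≅ Z,  H_1 ≅ Z,  H_2 = 0.

K has 5 vertices, 10 edges, 5 triangles.
rank ∂_0 = 0, rank ∂_1 = 4 ⇒ b_0 = 5 − 0 − 4 = 1; all invariant factors of ∂_1 are 1 so no torsion. So H_0 = Z.
rank ∂_1 = 4, rank ∂_2 = 5 ⇒ b_1 = 10 − 4 − 5 = 1; all invariant factors of ∂_2 are 1 so no torsion. So H_1 = Z.
rank ∂_2 = 5, rank ∂_3 = 0 ⇒ b_2 = 5 − 5 − 0 = 0. So H_2 = 0.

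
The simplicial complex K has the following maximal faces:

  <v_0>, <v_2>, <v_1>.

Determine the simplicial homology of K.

Order the vertices as v_0 < v_1 < v_2. Listing each simplex with vertices in this order, K has dimension 0 with simplices:

  0-simplices (3): [v_0], [v_1], [v_2]

Hence C_0 ≅ Z^3.

Reading off H_k = ker ∂_k / im ∂_{k+1}:

  H_0: rank C_0 − rank ∂_1 = 3 − 0 = 3, and there is no ∂_1, so H_0 = Z^3.

(K is a triangulation of a set of 3 points.)

H_0 ≅ Z^3.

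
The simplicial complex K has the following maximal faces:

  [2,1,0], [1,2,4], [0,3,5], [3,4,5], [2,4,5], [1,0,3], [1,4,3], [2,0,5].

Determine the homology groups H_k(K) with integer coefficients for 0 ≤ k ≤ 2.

H_0 = Z,  H_1 = 0,  H_2 = Z.

Order the vertices as 0 < 1 < 2 < 3 < 4 < 5. Listing each simplex with vertices in this order, K has dimension 2 with simplices:

  0-simplices (6): [0], [1], [2], [3], [4], [5]
  1-simplices (12): [0,1], [0,2], [0,3], [0,5], [1,2], [1,3], [1,4], [2,4], [2,5], [3,4], [3,5], [4,5]
  2-simplices (8): [0,1,2], [0,1,3], [0,2,5], [0,3,5], [1,2,4], [1,3,4], [2,4,5], [3,4,5]

so the chain groups are C_0 ≅ Z^6, C_1 ≅ Z^12, C_2 ≅ Z^8.

The boundary map ∂_1: C_1 → C_0 is given by ∂[p,q] = [q] − [p]. For instance
  ∂[3,4] = [4] − [3].
The 6×12 boundary matrix has rank 5 and Smith normal form diag(1,1,1,1,1).

∂_2: C_2 → C_1 acts by ∂[p,q,r] = [q,r] − [p,r] + [p,q]. For instance
  ∂[0,3,5] = [3,5] − [0,5] + [0,3],
  ∂[0,2,5] = [2,5] − [0,5] + [0,2].
As a 12×8 matrix over Z this has rank 7, with invariant factors (1,1,1,1,1,1,1).

Now H_k = ker ∂_k / im ∂_{k+1}, so:

  H_0: rank C_0 − rank ∂_1 = 6 − 5 = 1, and the invariant factors of ∂_1 are all 1, so H_0 ≅ Z.
  H_1: rank ker ∂_1 − rank ∂_2 = (12 − 5) − 7 = 0, and the invariant factors of ∂_2 are all 1, so H_1 ≅ 0.
  H_2: rank ker ∂_2 − rank ∂_3 = (8 − 7) − 0 = 1, and there is no ∂_3, so H_2 ≅ Z.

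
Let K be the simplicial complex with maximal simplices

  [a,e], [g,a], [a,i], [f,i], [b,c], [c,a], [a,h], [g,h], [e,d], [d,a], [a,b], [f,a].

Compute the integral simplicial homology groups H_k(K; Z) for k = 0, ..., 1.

Order the vertices as a < b < c < d < e < f < g < h < i. Listing each simplex with vertices in this order, K has dimension 1 with simplices:

  0-simplices (9): a, b, c, d, e, f, g, h, i
  1-simplices (12): ab, ac, ad, ae, af, ag, ah, ai, bc, de, fi, gh

giving chain groups C_0 ≅ Z^9, C_1 ≅ Z^12.

The boundary map ∂_1: C_1 → C_0 maps an edge to its endpoints' difference, ∂[p,q] = q − p. For instance
  ∂ad = d − a.
As a 9×12 matrix over Z this has rank 8, with invariant factors (1,1,1,1,1,1,1,1).

From H_k ≅ ker(∂_k) / im(∂_{k+1}) we obtain:

  H_0: rank C_0 − rank ∂_1 = 9 − 8 = 1, and the invariant factors of ∂_1 are all 1, so H_0 = Z.
  H_1: rank ker ∂_1 − rank ∂_2 = (12 − 8) − 0 = 4, and there is no ∂_2, so H_1 = Z^4.

H_0 = Z,  H_1 = Z^4.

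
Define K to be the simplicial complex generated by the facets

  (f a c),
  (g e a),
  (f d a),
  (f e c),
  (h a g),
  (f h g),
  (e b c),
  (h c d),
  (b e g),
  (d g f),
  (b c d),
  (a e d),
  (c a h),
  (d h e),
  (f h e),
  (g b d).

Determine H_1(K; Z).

H_1 ≅ Z^2.

Take the total order a < b < c < d < e < f < g < h on the vertex set. Then K (dimension 2) consists of the simplices:

  0-simplices (8): a, b, c, d, e, f, g, h
  1-simplices (24): ac, ad, ae, af, ag, ah, bc, bd, be, bg, cd, ce, cf, ch, de, df, dg, dh, ef, eg, eh, fg, fh, gh
  2-simplices (16): acf, ach, ade, adf, aeg, agh, bcd, bce, bdg, beg, cdh, cef, deh, dfg, efh, fgh

Hence C_0 ≅ Z^8, C_1 ≅ Z^24, C_2 ≅ Z^16.

Boundary ∂_1: C_1 → C_0 is given by ∂[p,q] = [q] − [p].
The resulting 8×24 matrix has rank 7, and its Smith normal form has invariant factors (1,1,1,1,1,1,1).

The boundary map ∂_2: C_2 → C_1 maps a triangle to the signed sum of its edges. For instance
  ∂bdg = dg − bg + bd,
  ∂beg = eg − bg + be.
This gives a 24×16 integer matrix of rank 15; reducing to Smith normal form yields diagonal entries (1,1,1,1,1,1,1,1,1,1,1,1,1,1,1).

Reading off H_k = ker ∂_k / im ∂_{k+1}:

  H_1: rank ker ∂_1 − rank ∂_2 = (24 − 7) − 15 = 2, and the invariant factors of ∂_2 are all 1, so H_1 ≅ Z^2.

(K is a triangulation of the torus T^2.)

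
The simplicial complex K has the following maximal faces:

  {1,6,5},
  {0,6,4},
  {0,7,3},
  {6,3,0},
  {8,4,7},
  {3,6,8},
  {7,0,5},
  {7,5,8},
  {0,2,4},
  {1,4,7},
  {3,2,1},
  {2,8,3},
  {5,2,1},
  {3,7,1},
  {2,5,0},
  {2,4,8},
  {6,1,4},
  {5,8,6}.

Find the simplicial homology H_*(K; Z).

H_0 ≅ Z,  H_1 ≅ Z^2,  H_2 ≅ Z.

K has 9 vertices, 27 edges, 18 triangles.
rank ∂_0 = 0, rank ∂_1 = 8 ⇒ b_0 = 9 − 0 − 8 = 1; all invariant factors of ∂_1 are 1 so no torsion. So H_0 ≅ Z.
rank ∂_1 = 8, rank ∂_2 = 17 ⇒ b_1 = 27 − 8 − 17 = 2; all invariant factors of ∂_2 are 1 so no torsion. So H_1 ≅ Z^2.
rank ∂_2 = 17, rank ∂_3 = 0 ⇒ b_2 = 18 − 17 − 0 = 1. So H_2 ≅ Z.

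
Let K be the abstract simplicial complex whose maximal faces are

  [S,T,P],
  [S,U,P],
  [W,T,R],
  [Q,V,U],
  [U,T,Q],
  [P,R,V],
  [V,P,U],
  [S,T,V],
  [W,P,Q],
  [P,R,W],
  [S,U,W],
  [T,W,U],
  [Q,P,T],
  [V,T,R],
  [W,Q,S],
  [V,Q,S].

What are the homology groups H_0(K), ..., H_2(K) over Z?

H_0 ≅ Z,  H_1 ≅ Z^2,  H_2 ≅ Z.

We work with the vertex ordering P < Q < R < S < T < U < V < W. The simplices of K, each written with vertices in increasing order, are:

  0-simplices (8): P, Q, R, S, T, U, V, W
  1-simplices (24): PQ, PR, PS, PT, PU, PV, PW, QS, QT, QU, QV, QW, RT, RV, RW, ST, SU, SV, SW, TU, TV, TW, UV, UW
  2-simplices (16): PQT, PQW, PRV, PRW, PST, PSU, PUV, QSV, QSW, QTU, QUV, RTV, RTW, STV, SUW, TUW

giving chain groups C_0 ≅ Z^8, C_1 ≅ Z^24, C_2 ≅ Z^16.

The boundary map ∂_1: C_1 → C_0 is given by ∂[p,q] = [q] − [p]. For instance
  ∂QW = W − Q.
This gives a 8×24 integer matrix of rank 7; reducing to Smith normal form yields diagonal entries (1,1,1,1,1,1,1).

Boundary ∂_2: C_2 → C_1 acts by ∂[p,q,r] = [q,r] − [p,r] + [p,q]. For instance
  ∂TUW = UW − TW + TU,
  ∂RTV = TV − RV + RT.
This gives a 24×16 integer matrix of rank 15; reducing to Smith normal form yields diagonal entries (1,1,1,1,1,1,1,1,1,1,1,1,1,1,1).

Now H_k = ker ∂_k / im ∂_{k+1}, so:

  H_0: rank C_0 − rank ∂_1 = 8 − 7 = 1, and the invariant factors of ∂_1 are all 1, so H_0 = Z.
  H_1: rank ker ∂_1 − rank ∂_2 = (24 − 7) − 15 = 2, and the invariant factors of ∂_2 are all 1, so H_1 = Z^2.
  H_2: rank ker ∂_2 − rank ∂_3 = (16 − 15) − 0 = 1, and there is no ∂_3, so H_2 = Z.

As a check, the Euler characteristic is 8 − 24 + 16 = 0, which agrees with 1 − 2 + 1 = 0.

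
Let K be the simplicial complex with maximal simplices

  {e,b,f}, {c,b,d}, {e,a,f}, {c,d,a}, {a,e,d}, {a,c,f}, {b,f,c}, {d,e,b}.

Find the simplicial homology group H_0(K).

H_0 = Z.

Take the total order a < b < c < d < e < f on the vertex set. Then K (dimension 2) consists of the simplices:

  0-simplices (6): a, b, c, d, e, f
  1-simplices (12): ac, ad, ae, af, bc, bd, be, bf, cd, cf, de, ef
  2-simplices (8): acd, acf, ade, aef, bcd, bcf, bde, bef

giving chain groups C_0 ≅ Z^6, C_1 ≅ Z^12, C_2 ≅ Z^8.

Boundary ∂_1: C_1 → C_0 maps an edge to its endpoints' difference, ∂[p,q] = q − p. For instance
  ∂bc = c − b.
The 6×12 boundary matrix has rank 5 and Smith normal form diag(1,1,1,1,1).

The boundary map ∂_2: C_2 → C_1 maps a triangle to the signed sum of its edges. For instance
  ∂bcf = cf − bf + bc,
  ∂bcd = cd − bd + bc.
This gives a 12×8 integer matrix of rank 7; reducing to Smith normal form yields diagonal entries (1,1,1,1,1,1,1).

Now H_k = ker ∂_k / im ∂_{k+1}, so:

  H_0: rank C_0 − rank ∂_1 = 6 − 5 = 1, and the invariant factors of ∂_1 are all 1, so H_0 = Z.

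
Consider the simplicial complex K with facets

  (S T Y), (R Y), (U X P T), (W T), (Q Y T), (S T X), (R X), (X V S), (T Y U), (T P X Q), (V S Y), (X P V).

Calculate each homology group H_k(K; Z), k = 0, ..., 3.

H_0 = Z,  H_1 = Z,  H_2 = 0,  H_3 = 0.

Fix the vertex order P < Q < R < S < T < U < V < W < X < Y and write every simplex with vertices in increasing order. Then dim K = 3 and the simplices of K are:

  0-simplices (10): P, Q, R, S, T, U, V, W, X, Y
  1-simplices (22): PQ, PT, PU, PV, PX, QT, QX, QY, RX, RY, ST, SV, SX, SY, TU, TW, TX, TY, UX, UY, VX, VY
  2-simplices (14): PQT, PQX, PTU, PTX, PUX, PVX, QTX, QTY, STX, STY, SVX, SVY, TUX, TUY
  3-simplices (2): PQTX, PTUX

so the chain groups are C_0 ≅ Z^10, C_1 ≅ Z^22, C_2 ≅ Z^14, C_3 ≅ Z^2.

∂_1: C_1 → C_0 is given by ∂[p,q] = [q] − [p]. For instance
  ∂UY = Y − U.
As a 10×22 matrix over Z this has rank 9, with invariant factors (1,1,1,1,1,1,1,1,1).

Boundary ∂_2: C_2 → C_1 acts by ∂[p,q,r] = [q,r] − [p,r] + [p,q]. For instance
  ∂STY = TY − SY + ST,
  ∂PQT = QT − PT + PQ.
The 22×14 boundary matrix has rank 12 and Smith normal form diag(1,1,1,1,1,1,1,1,1,1,1,1).

Boundary ∂_3: C_3 → C_2 sends each 3-simplex σ to the alternating sum Σ_i (−1)^i (σ with its i-th vertex removed). For instance
  ∂PQTX = QTX − PTX + PQX − PQT,
  ∂PTUX = TUX − PUX + PTX − PTU.
The resulting 14×2 matrix has rank 2, and its Smith normal form has invariant factors (1,1).

Reading off H_k = ker ∂_k / im ∂_{k+1}:

  H_0: rank C_0 − rank ∂_1 = 10 − 9 = 1, and the invariant factors of ∂_1 are all 1, so H_0 = Z.
  H_1: rank ker ∂_1 − rank ∂_2 = (22 − 9) − 12 = 1, and the invariant factors of ∂_2 are all 1, so H_1 = Z.
  H_2: rank ker ∂_2 − rank ∂_3 = (14 − 12) − 2 = 0, and the invariant factors of ∂_3 are all 1, so H_2 = 0.
  H_3: rank ker ∂_3 − rank ∂_4 = (2 − 2) − 0 = 0, and there is no ∂_4, so H_3 = 0.

As a check, the Euler characteristic is 10 − 22 + 14 − 2 = 0, which agrees with 1 − 1 + 0 − 0 = 0.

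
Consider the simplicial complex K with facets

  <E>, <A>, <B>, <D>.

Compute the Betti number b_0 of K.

Take the total order A < B < D < E on the vertex set. Then K (dimension 0) consists of the simplices:

  0-simplices (4): A, B, D, E

Hence C_0 ≅ Z^4.

Reading off H_k = ker ∂_k / im ∂_{k+1}:

  H_0: rank C_0 − rank ∂_1 = 4 − 0 = 4, and there is no ∂_1, so H_0 ≅ Z^4.

Hence the Betti numbers are b_0 = 4.

b_0 = 4.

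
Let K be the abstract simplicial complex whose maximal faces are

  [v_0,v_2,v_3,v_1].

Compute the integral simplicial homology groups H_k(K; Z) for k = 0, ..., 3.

Fix the vertex order v_0 < v_1 < v_2 < v_3 and write every simplex with vertices in increasing order. Then dim K = 3 and the simplices of K are:

  0-simplices (4): [v_0], [v_1], [v_2], [v_3]
  1-simplices (6): [v_0,v_1], [v_0,v_2], [v_0,v_3], [v_1,v_2], [v_1,v_3], [v_2,v_3]
  2-simplices (4): [v_0,v_1,v_2], [v_0,v_1,v_3], [v_0,v_2,v_3], [v_1,v_2,v_3]
  3-simplices (1): [v_0,v_1,v_2,v_3]

Hence C_0 ≅ Z^4, C_1 ≅ Z^6, C_2 ≅ Z^4, C_3 ≅ Z^1.

The boundary map ∂_1: C_1 → C_0 is given by ∂[p,q] = [q] − [p]. For instance
  ∂[v_0,v_2] = [v_2] − [v_0].
As a 4×6 matrix over Z this has rank 3, with invariant factors (1,1,1).

Boundary ∂_2: C_2 → C_1 maps a triangle to the signed sum of its edges. For instance
  ∂[v_1,v_2,v_3] = [v_2,v_3] − [v_1,v_3] + [v_1,v_2],
  ∂[v_0,v_2,v_3] = [v_2,v_3] − [v_0,v_3] + [v_0,v_2].
The 6×4 boundary matrix has rank 3 and Smith normal form diag(1,1,1).

∂_3: C_3 → C_2 sends each 3-simplex σ to the alternating sum Σ_i (−1)^i (σ with its i-th vertex removed). For instance
  ∂[v_0,v_1,v_2,v_3] = [v_1,v_2,v_3] − [v_0,v_2,v_3] + [v_0,v_1,v_3] − [v_0,v_1,v_2].
This gives a 4×1 integer matrix of rank 1; reducing to Smith normal form yields diagonal entries (1).

Now H_k = ker ∂_k / im ∂_{k+1}, so:

  H_0: rank C_0 − rank ∂_1 = 4 − 3 = 1, and the invariant factors of ∂_1 are all 1, so H_0 ≅ Z.
  H_1: rank ker ∂_1 − rank ∂_2 = (6 − 3) − 3 = 0, and the invariant factors of ∂_2 are all 1, so H_1 ≅ 0.
  H_2: rank ker ∂_2 − rank ∂_3 = (4 − 3) − 1 = 0, and the invariant factors of ∂_3 are all 1, so H_2 ≅ 0.
  H_3: rank ker ∂_3 − rank ∂_4 = (1 − 1) − 0 = 0, and there is no ∂_4, so H_3 ≅ 0.

H_0 = Z,  H_1 = 0,  H_2 = 0,  H_3 = 0.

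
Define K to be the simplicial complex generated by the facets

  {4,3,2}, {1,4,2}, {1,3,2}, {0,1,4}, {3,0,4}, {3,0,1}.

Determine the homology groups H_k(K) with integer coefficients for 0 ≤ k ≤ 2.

Take the total order 0 < 1 < 2 < 3 < 4 on the vertex set. Then K (dimension 2) consists of the simplices:

  0-simplices (5): [0], [1], [2], [3], [4]
  1-simplices (9): [0,1], [0,3], [0,4], [1,2], [1,3], [1,4], [2,3], [2,4], [3,4]
  2-simplices (6): [0,1,3], [0,1,4], [0,3,4], [1,2,3], [1,2,4], [2,3,4]

Hence C_0 ≅ Z^5, C_1 ≅ Z^9, C_2 ≅ Z^6.

The boundary map ∂_1: C_1 → C_0 sends each edge [p,q] (with p < q) to q − p. For instance
  ∂[2,4] = [4] − [2].
As a 5×9 matrix over Z this has rank 4, with invariant factors (1,1,1,1).

The boundary map ∂_2: C_2 → C_1 sends each 2-simplex [p,q,r] to [q,r] − [p,r] + [p,q]. For instance
  ∂[0,1,4] = [1,4] − [0,4] + [0,1],
  ∂[0,1,3] = [1,3] − [0,3] + [0,1].
As a 9×6 matrix over Z this has rank 5, with invariant factors (1,1,1,1,1).

Computing H_k = (kernel of ∂_k) / (image of ∂_{k+1}):

  H_0: rank C_0 − rank ∂_1 = 5 − 4 = 1, and the invariant factors of ∂_1 are all 1, so H_0 ≅ Z.
  H_1: rank ker ∂_1 − rank ∂_2 = (9 − 4) − 5 = 0, and the invariant factors of ∂_2 are all 1, so H_1 ≅ 0.
  H_2: rank ker ∂_2 − rank ∂_3 = (6 − 5) − 0 = 1, and there is no ∂_3, so H_2 ≅ Z.

(K is a triangulation of the 2-sphere S^2.)

H_0 = Z,  H_1 = 0,  H_2 = Z.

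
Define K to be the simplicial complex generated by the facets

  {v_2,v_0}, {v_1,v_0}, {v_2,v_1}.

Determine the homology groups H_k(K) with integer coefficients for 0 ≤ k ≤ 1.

H_0 ≅ Z,  H_1 ≅ Z.

We work with the vertex ordering v_0 < v_1 < v_2. The simplices of K, each written with vertices in increasing order, are:

  0-simplices (3): [v_0], [v_1], [v_2]
  1-simplices (3): [v_0,v_1], [v_0,v_2], [v_1,v_2]

giving chain groups C_0 ≅ Z^3, C_1 ≅ Z^3.

The boundary map ∂_1: C_1 → C_0 maps an edge to its endpoints' difference, ∂[p,q] = q − p.
The 3×3 boundary matrix has rank 2 and Smith normal form diag(1,1).

Reading off H_k = ker ∂_k / im ∂_{k+1}:

  H_0: rank C_0 − rank ∂_1 = 3 − 2 = 1, and the invariant factors of ∂_1 are all 1, so H_0 = Z.
  H_1: rank ker ∂_1 − rank ∂_2 = (3 − 2) − 0 = 1, and there is no ∂_2, so H_1 = Z.

As a check, the Euler characteristic is 3 − 3 = 0, which agrees with 1 − 1 = 0.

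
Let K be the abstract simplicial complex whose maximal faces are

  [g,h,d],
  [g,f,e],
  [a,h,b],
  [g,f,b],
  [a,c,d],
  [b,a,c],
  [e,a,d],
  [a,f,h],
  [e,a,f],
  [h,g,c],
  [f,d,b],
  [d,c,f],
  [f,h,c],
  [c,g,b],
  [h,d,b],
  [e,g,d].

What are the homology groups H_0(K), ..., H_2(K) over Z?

H_0 = Z,  H_1 = Z^2,  H_2 = Z.

Fix the vertex order a < b < c < d < e < f < g < h and write every simplex with vertices in increasing order. Then dim K = 2 and the simplices of K are:

  0-simplices (8): a, b, c, d, e, f, g, h
  1-simplices (24): ab, ac, ad, ae, af, ah, bc, bd, bf, bg, bh, cd, cf, cg, ch, de, df, dg, dh, ef, eg, fg, fh, gh
  2-simplices (16): abc, abh, acd, ade, aef, afh, bcg, bdf, bdh, bfg, cdf, cfh, cgh, deg, dgh, efg

so the chain groups are C_0 ≅ Z^8, C_1 ≅ Z^24, C_2 ≅ Z^16.

The boundary map ∂_1: C_1 → C_0 is given by ∂[p,q] = [q] − [p].
The resulting 8×24 matrix has rank 7, and its Smith normal form has invariant factors (1,1,1,1,1,1,1).

∂_2: C_2 → C_1 sends each 2-simplex [p,q,r] to [q,r] − [p,r] + [p,q]. For instance
  ∂afh = fh − ah + af,
  ∂bcg = cg − bg + bc.
The 24×16 boundary matrix has rank 15 and Smith normal form diag(1,1,1,1,1,1,1,1,1,1,1,1,1,1,1).

Reading off H_k = ker ∂_k / im ∂_{k+1}:

  H_0: rank C_0 − rank ∂_1 = 8 − 7 = 1, and the invariant factors of ∂_1 are all 1, so H_0 ≅ Z.
  H_1: rank ker ∂_1 − rank ∂_2 = (24 − 7) − 15 = 2, and the invariant factors of ∂_2 are all 1, so H_1 ≅ Z^2.
  H_2: rank ker ∂_2 − rank ∂_3 = (16 − 15) − 0 = 1, and there is no ∂_3, so H_2 ≅ Z.

As a check, the Euler characteristic is 8 − 24 + 16 = 0, which agrees with 1 − 2 + 1 = 0.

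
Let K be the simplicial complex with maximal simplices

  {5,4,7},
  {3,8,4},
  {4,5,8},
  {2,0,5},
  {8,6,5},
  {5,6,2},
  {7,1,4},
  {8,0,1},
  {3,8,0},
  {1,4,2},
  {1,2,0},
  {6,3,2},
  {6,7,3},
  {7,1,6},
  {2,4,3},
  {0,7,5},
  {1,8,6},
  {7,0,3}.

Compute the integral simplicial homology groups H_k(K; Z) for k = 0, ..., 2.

H_0 ≅ Z,  H_1 ≅ Z^2,  H_2 ≅ Z.

Take the total order 0 < 1 < 2 < 3 < 4 < 5 < 6 < 7 < 8 on the vertex set. Then K (dimension 2) consists of the simplices:

  0-simplices (9): [0], [1], [2], [3], [4], [5], [6], [7], [8]
  1-simplices (27): (27 of them)
  2-simplices (18): [0,1,2], [0,1,8], [0,2,5], [0,3,7], [0,3,8], [0,5,7], [1,2,4], [1,4,7], [1,6,7], [1,6,8], [2,3,4], [2,3,6], [2,5,6], [3,4,8], [3,6,7], [4,5,7], [4,5,8], [5,6,8]

so the chain groups are C_0 ≅ Z^9, C_1 ≅ Z^27, C_2 ≅ Z^18.

The boundary map ∂_1: C_1 → C_0 is given by ∂[p,q] = [q] − [p]. For instance
  ∂[3,4] = [4] − [3].
This gives a 9×27 integer matrix of rank 8; reducing to Smith normal form yields diagonal entries (1,1,1,1,1,1,1,1).

Boundary ∂_2: C_2 → C_1 maps a triangle to the signed sum of its edges. For instance
  ∂[2,3,4] = [3,4] − [2,4] + [2,3],
  ∂[1,6,7] = [6,7] − [1,7] + [1,6].
As a 27×18 matrix over Z this has rank 17, with invariant factors (1,1,1,1,1,1,1,1,1,1,1,1,1,1,1,1,1).

Computing H_k = (kernel of ∂_k) / (image of ∂_{k+1}):

  H_0: rank C_0 − rank ∂_1 = 9 − 8 = 1, and the invariant factors of ∂_1 are all 1, so H_0 = Z.
  H_1: rank ker ∂_1 − rank ∂_2 = (27 − 8) − 17 = 2, and the invariant factors of ∂_2 are all 1, so H_1 = Z^2.
  H_2: rank ker ∂_2 − rank ∂_3 = (18 − 17) − 0 = 1, and there is no ∂_3, so H_2 = Z.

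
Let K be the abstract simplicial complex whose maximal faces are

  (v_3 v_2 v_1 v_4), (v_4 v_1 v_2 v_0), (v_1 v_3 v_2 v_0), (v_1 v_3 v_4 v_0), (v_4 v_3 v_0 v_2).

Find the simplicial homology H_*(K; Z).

H_0 ≅ Z,  H_1 = 0,  H_2 = 0,  H_3 ≅ Z.

Order the vertices as v_0 < v_1 < v_2 < v_3 < v_4. Listing each simplex with vertices in this order, K has dimension 3 with simplices:

  0-simplices (5): [v_0], [v_1], [v_2], [v_3], [v_4]
  1-simplices (10): [v_0,v_1], [v_0,v_2], [v_0,v_3], [v_0,v_4], [v_1,v_2], [v_1,v_3], [v_1,v_4], [v_2,v_3], [v_2,v_4], [v_3,v_4]
  2-simplices (10): [v_0,v_1,v_2], [v_0,v_1,v_3], [v_0,v_1,v_4], [v_0,v_2,v_3], [v_0,v_2,v_4], [v_0,v_3,v_4], [v_1,v_2,v_3], [v_1,v_2,v_4], [v_1,v_3,v_4], [v_2,v_3,v_4]
  3-simplices (5): [v_0,v_1,v_2,v_3], [v_0,v_1,v_2,v_4], [v_0,v_1,v_3,v_4], [v_0,v_2,v_3,v_4], [v_1,v_2,v_3,v_4]

giving chain groups C_0 ≅ Z^5, C_1 ≅ Z^10, C_2 ≅ Z^10, C_3 ≅ Z^5.

The boundary map ∂_1: C_1 → C_0 maps an edge to its endpoints' difference, ∂[p,q] = q − p. For instance
  ∂[v_2,v_3] = [v_3] − [v_2].
As a 5×10 matrix over Z this has rank 4, with invariant factors (1,1,1,1).

The boundary map ∂_2: C_2 → C_1 maps a triangle to the signed sum of its edges. For instance
  ∂[v_1,v_3,v_4] = [v_3,v_4] − [v_1,v_4] + [v_1,v_3],
  ∂[v_0,v_1,v_3] = [v_1,v_3] − [v_0,v_3] + [v_0,v_1].
This gives a 10×10 integer matrix of rank 6; reducing to Smith normal form yields diagonal entries (1,1,1,1,1,1).

The boundary map ∂_3: C_3 → C_2 sends each 3-simplex σ to the alternating sum Σ_i (−1)^i (σ with its i-th vertex removed). For instance
  ∂[v_1,v_2,v_3,v_4] = [v_2,v_3,v_4] − [v_1,v_3,v_4] + [v_1,v_2,v_4] − [v_1,v_2,v_3],
  ∂[v_0,v_2,v_3,v_4] = [v_2,v_3,v_4] − [v_0,v_3,v_4] + [v_0,v_2,v_4] − [v_0,v_2,v_3].
This gives a 10×5 integer matrix of rank 4; reducing to Smith normal form yields diagonal entries (1,1,1,1).

Now H_k = ker ∂_k / im ∂_{k+1}, so:

  H_0: rank C_0 − rank ∂_1 = 5 − 4 = 1, and the invariant factors of ∂_1 are all 1, so H_0 ≅ Z.
  H_1: rank ker ∂_1 − rank ∂_2 = (10 − 4) − 6 = 0, and the invariant factors of ∂_2 are all 1, so H_1 ≅ 0.
  H_2: rank ker ∂_2 − rank ∂_3 = (10 − 6) − 4 = 0, and the invariant factors of ∂_3 are all 1, so H_2 ≅ 0.
  H_3: rank ker ∂_3 − rank ∂_4 = (5 − 4) − 0 = 1, and there is no ∂_4, so H_3 ≅ Z.

As a check, the Euler characteristic is 5 − 10 + 10 − 5 = 0, which agrees with 1 − 0 + 0 − 1 = 0.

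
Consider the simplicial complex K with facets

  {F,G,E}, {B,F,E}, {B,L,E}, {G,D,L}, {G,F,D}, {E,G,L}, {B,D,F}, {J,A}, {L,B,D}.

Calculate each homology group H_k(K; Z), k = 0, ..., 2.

H_0 ≅ Z^2,  H_1 = 0,  H_2 ≅ Z.

We work with the vertex ordering A < B < D < E < F < G < J < L. The simplices of K, each written with vertices in increasing order, are:

  0-simplices (8): A, B, D, E, F, G, J, L
  1-simplices (13): AJ, BD, BE, BF, BL, DF, DG, DL, EF, EG, EL, FG, GL
  2-simplices (8): BDF, BDL, BEF, BEL, DFG, DGL, EFG, EGL

Hence C_0 ≅ Z^8, C_1 ≅ Z^13, C_2 ≅ Z^8.

Boundary ∂_1: C_1 → C_0 is given by ∂[p,q] = [q] − [p]. For instance
  ∂BL = L − B.
This gives a 8×13 integer matrix of rank 6; reducing to Smith normal form yields diagonal entries (1,1,1,1,1,1).

Boundary ∂_2: C_2 → C_1 acts by ∂[p,q,r] = [q,r] − [p,r] + [p,q]. For instance
  ∂BDF = DF − BF + BD,
  ∂DGL = GL − DL + DG.
This gives a 13×8 integer matrix of rank 7; reducing to Smith normal form yields diagonal entries (1,1,1,1,1,1,1).

Reading off H_k = ker ∂_k / im ∂_{k+1}:

  H_0: rank C_0 − rank ∂_1 = 8 − 6 = 2, and the invariant factors of ∂_1 are all 1, so H_0 ≅ Z^2.
  H_1: rank ker ∂_1 − rank ∂_2 = (13 − 6) − 7 = 0, and the invariant factors of ∂_2 are all 1, so H_1 ≅ 0.
  H_2: rank ker ∂_2 − rank ∂_3 = (8 − 7) − 0 = 1, and there is no ∂_3, so H_2 ≅ Z.

As a check, the Euler characteristic is 8 − 13 + 8 = 3, which agrees with 2 − 0 + 1 = 3.
(K is a triangulation of the disjoint union of the 1-simplex and the 2-sphere S^2.)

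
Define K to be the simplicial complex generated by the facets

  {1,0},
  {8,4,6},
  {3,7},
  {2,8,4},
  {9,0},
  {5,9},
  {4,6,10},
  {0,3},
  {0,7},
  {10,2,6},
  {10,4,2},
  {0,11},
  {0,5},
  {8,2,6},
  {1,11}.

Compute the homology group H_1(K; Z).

H_1 = Z^3.

Take the total order 0 < 1 < 2 < 3 < 4 < 5 < 6 < 7 < 8 < 9 < 10 < 11 on the vertex set. Then K (dimension 2) consists of the simplices:

  0-simplices (12): [0], [1], [2], [3], [4], [5], [6], [7], [8], [9], [10], [11]
  1-simplices (18): [0,1], [0,3], [0,5], [0,7], [0,9], [0,11], [1,11], [2,4], [2,6], [2,8], [2,10], [3,7], [4,6], [4,8], [4,10], [5,9], [6,8], [6,10]
  2-simplices (6): [2,4,8], [2,4,10], [2,6,8], [2,6,10], [4,6,8], [4,6,10]

Hence C_0 ≅ Z^12, C_1 ≅ Z^18, C_2 ≅ Z^6.

The boundary map ∂_1: C_1 → C_0 is given by ∂[p,q] = [q] − [p].
This gives a 12×18 integer matrix of rank 10; reducing to Smith normal form yields diagonal entries (1,1,1,1,1,1,1,1,1,1).

Boundary ∂_2: C_2 → C_1 sends each 2-simplex [p,q,r] to [q,r] − [p,r] + [p,q]. For instance
  ∂[4,6,8] = [6,8] − [4,8] + [4,6],
  ∂[4,6,10] = [6,10] − [4,10] + [4,6].
This gives a 18×6 integer matrix of rank 5; reducing to Smith normal form yields diagonal entries (1,1,1,1,1).

Computing H_k = (kernel of ∂_k) / (image of ∂_{k+1}):

  H_1: rank ker ∂_1 − rank ∂_2 = (18 − 10) − 5 = 3, and the invariant factors of ∂_2 are all 1, so H_1 = Z^3.

(K is a triangulation of the disjoint union of the 2-sphere S^2 and a wedge of 3 circles.)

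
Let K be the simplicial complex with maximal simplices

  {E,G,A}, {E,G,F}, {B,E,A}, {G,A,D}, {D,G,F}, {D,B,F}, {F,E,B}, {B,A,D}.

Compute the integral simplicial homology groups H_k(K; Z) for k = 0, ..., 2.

Fix the vertex order A < B < D < E < F < G and write every simplex with vertices in increasing order. Then dim K = 2 and the simplices of K are:

  0-simplices (6): A, B, D, E, F, G
  1-simplices (12): AB, AD, AE, AG, BD, BE, BF, DF, DG, EF, EG, FG
  2-simplices (8): ABD, ABE, ADG, AEG, BDF, BEF, DFG, EFG

so the chain groups are C_0 ≅ Z^6, C_1 ≅ Z^12, C_2 ≅ Z^8.

Boundary ∂_1: C_1 → C_0 maps an edge to its endpoints' difference, ∂[p,q] = q − p.
This gives a 6×12 integer matrix of rank 5; reducing to Smith normal form yields diagonal entries (1,1,1,1,1).

The boundary map ∂_2: C_2 → C_1 acts by ∂[p,q,r] = [q,r] − [p,r] + [p,q]. For instance
  ∂BDF = DF − BF + BD,
  ∂AEG = EG − AG + AE.
As a 12×8 matrix over Z this has rank 7, with invariant factors (1,1,1,1,1,1,1).

Now H_k = ker ∂_k / im ∂_{k+1}, so:

  H_0: rank C_0 − rank ∂_1 = 6 − 5 = 1, and the invariant factors of ∂_1 are all 1, so H_0 = Z.
  H_1: rank ker ∂_1 − rank ∂_2 = (12 − 5) − 7 = 0, and the invariant factors of ∂_2 are all 1, so H_1 = 0.
  H_2: rank ker ∂_2 − rank ∂_3 = (8 − 7) − 0 = 1, and there is no ∂_3, so H_2 = Z.

(K is a triangulation of the 2-sphere S^2.)

H_0 = Z,  H_1 = 0,  H_2 = Z.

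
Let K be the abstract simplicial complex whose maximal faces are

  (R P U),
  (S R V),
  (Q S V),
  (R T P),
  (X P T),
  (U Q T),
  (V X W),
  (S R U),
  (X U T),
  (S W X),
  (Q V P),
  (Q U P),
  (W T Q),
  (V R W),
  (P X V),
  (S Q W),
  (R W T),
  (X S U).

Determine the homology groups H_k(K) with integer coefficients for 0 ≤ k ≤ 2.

We work with the vertex ordering P < Q < R < S < T < U < V < W < X. The simplices of K, each written with vertices in increasing order, are:

  0-simplices (9): P, Q, R, S, T, U, V, W, X
  1-simplices (27): PQ, PR, PT, PU, PV, PX, QS, QT, QU, QV, QW, RS, RT, RU, RV, RW, SU, SV, SW, SX, TU, TW, TX, UX, VW, VX, WX
  2-simplices (18): PQU, PQV, PRT, PRU, PTX, PVX, QSV, QSW, QTU, QTW, RSU, RSV, RTW, RVW, SUX, SWX, TUX, VWX

Hence C_0 ≅ Z^9, C_1 ≅ Z^27, C_2 ≅ Z^18.

Boundary ∂_1: C_1 → C_0 maps an edge to its endpoints' difference, ∂[p,q] = q − p. For instance
  ∂TX = X − T.
The resulting 9×27 matrix has rank 8, and its Smith normal form has invariant factors (1,1,1,1,1,1,1,1).

Boundary ∂_2: C_2 → C_1 maps a triangle to the signed sum of its edges. For instance
  ∂RVW = VW − RW + RV,
  ∂SWX = WX − SX + SW.
The 27×18 boundary matrix has rank 18 and Smith normal form diag(1,1,1,1,1,1,1,1,1,1,1,1,1,1,1,1,1,2).

Reading off H_k = ker ∂_k / im ∂_{k+1}:

  H_0: rank C_0 − rank ∂_1 = 9 − 8 = 1, and the invariant factors of ∂_1 are all 1, so H_0 = Z.
  H_1: rank ker ∂_1 − rank ∂_2 = (27 − 8) − 18 = 1, and ∂_2 has invariant factor 2 > 1, so H_1 = Z × Z/2.
  H_2: rank ker ∂_2 − rank ∂_3 = (18 − 18) − 0 = 0, and there is no ∂_3, so H_2 = 0.

As a check, the Euler characteristic is 9 − 27 + 18 = 0, which agrees with 1 − 1 + 0 = 0.
(K is a triangulation of the Klein bottle.)

H_0 ≅ Z,  H_1 ≅ Z × Z/2,  H_2 = 0.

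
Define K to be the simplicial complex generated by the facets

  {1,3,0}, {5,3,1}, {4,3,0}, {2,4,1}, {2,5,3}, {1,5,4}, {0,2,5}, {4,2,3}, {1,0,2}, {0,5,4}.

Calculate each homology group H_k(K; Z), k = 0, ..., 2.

Take the total order 0 < 1 < 2 < 3 < 4 < 5 on the vertex set. Then K (dimension 2) consists of the simplices:

  0-simplices (6): [0], [1], [2], [3], [4], [5]
  1-simplices (15): [0,1], [0,2], [0,3], [0,4], [0,5], [1,2], [1,3], [1,4], [1,5], [2,3], [2,4], [2,5], [3,4], [3,5], [4,5]
  2-simplices (10): [0,1,2], [0,1,3], [0,2,5], [0,3,4], [0,4,5], [1,2,4], [1,3,5], [1,4,5], [2,3,4], [2,3,5]

giving chain groups C_0 ≅ Z^6, C_1 ≅ Z^15, C_2 ≅ Z^10.

∂_1: C_1 → C_0 sends each edge [p,q] (with p < q) to q − p. For instance
  ∂[0,5] = [5] − [0].
The 6×15 boundary matrix has rank 5 and Smith normal form diag(1,1,1,1,1).

The boundary map ∂_2: C_2 → C_1 sends each 2-simplex [p,q,r] to [q,r] − [p,r] + [p,q]. For instance
  ∂[2,3,4] = [3,4] − [2,4] + [2,3],
  ∂[0,1,3] = [1,3] − [0,3] + [0,1].
As a 15×10 matrix over Z this has rank 10, with invariant factors (1,1,1,1,1,1,1,1,1,2).

Reading off H_k = ker ∂_k / im ∂_{k+1}:

  H_0: rank C_0 − rank ∂_1 = 6 − 5 = 1, and the invariant factors of ∂_1 are all 1, so H_0 ≅ Z.
  H_1: rank ker ∂_1 − rank ∂_2 = (15 − 5) − 10 = 0, and ∂_2 has invariant factor 2 > 1, so H_1 ≅ Z_2.
  H_2: rank ker ∂_2 − rank ∂_3 = (10 − 10) − 0 = 0, and there is no ∂_3, so H_2 ≅ 0.

H_0 ≅ Z,  H_1 ≅ Z_2,  H_2 = 0.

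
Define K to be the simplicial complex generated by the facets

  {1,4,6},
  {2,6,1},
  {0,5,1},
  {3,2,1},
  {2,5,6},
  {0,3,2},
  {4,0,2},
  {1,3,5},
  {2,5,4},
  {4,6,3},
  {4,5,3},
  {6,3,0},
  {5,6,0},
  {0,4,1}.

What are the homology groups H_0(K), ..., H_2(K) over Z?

Take the total order 0 < 1 < 2 < 3 < 4 < 5 < 6 on the vertex set. Then K (dimension 2) consists of the simplices:

  0-simplices (7): [0], [1], [2], [3], [4], [5], [6]
  1-simplices (21): [0,1], [0,2], [0,3], [0,4], [0,5], [0,6], [1,2], [1,3], [1,4], [1,5], [1,6], [2,3], [2,4], [2,5], [2,6], [3,4], [3,5], [3,6], [4,5], [4,6], [5,6]
  2-simplices (14): [0,1,4], [0,1,5], [0,2,3], [0,2,4], [0,3,6], [0,5,6], [1,2,3], [1,2,6], [1,3,5], [1,4,6], [2,4,5], [2,5,6], [3,4,5], [3,4,6]

Hence C_0 ≅ Z^7, C_1 ≅ Z^21, C_2 ≅ Z^14.

∂_1: C_1 → C_0 sends each edge [p,q] (with p < q) to q − p.
As a 7×21 matrix over Z this has rank 6, with invariant factors (1,1,1,1,1,1).

The boundary map ∂_2: C_2 → C_1 sends each 2-simplex [p,q,r] to [q,r] − [p,r] + [p,q]. For instance
  ∂[1,2,3] = [2,3] − [1,3] + [1,2],
  ∂[3,4,5] = [4,5] − [3,5] + [3,4].
As a 21×14 matrix over Z this has rank 13, with invariant factors (1,1,1,1,1,1,1,1,1,1,1,1,1).

From H_k ≅ ker(∂_k) / im(∂_{k+1}) we obtain:

  H_0: rank C_0 − rank ∂_1 = 7 − 6 = 1, and the invariant factors of ∂_1 are all 1, so H_0 ≅ Z.
  H_1: rank ker ∂_1 − rank ∂_2 = (21 − 6) − 13 = 2, and the invariant factors of ∂_2 are all 1, so H_1 ≅ Z^2.
  H_2: rank ker ∂_2 − rank ∂_3 = (14 − 13) − 0 = 1, and there is no ∂_3, so H_2 ≅ Z.

H_0 ≅ Z,  H_1 ≅ Z^2,  H_2 ≅ Z.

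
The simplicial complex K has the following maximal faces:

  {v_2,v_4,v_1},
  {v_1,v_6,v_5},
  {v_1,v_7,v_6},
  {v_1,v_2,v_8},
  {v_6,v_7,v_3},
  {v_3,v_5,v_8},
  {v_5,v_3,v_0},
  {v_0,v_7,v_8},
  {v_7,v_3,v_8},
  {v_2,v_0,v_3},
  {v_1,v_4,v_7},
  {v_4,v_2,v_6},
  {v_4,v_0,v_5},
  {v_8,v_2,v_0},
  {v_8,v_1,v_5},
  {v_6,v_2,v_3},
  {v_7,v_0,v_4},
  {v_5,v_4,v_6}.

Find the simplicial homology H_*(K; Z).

H_0 = Z,  H_1 = Z ⊕ Z/2,  H_2 = 0.

K has 9 vertices, 27 edges, 18 triangles.
rank ∂_0 = 0, rank ∂_1 = 8 ⇒ b_0 = 9 − 0 − 8 = 1; all invariant factors of ∂_1 are 1 so no torsion. So H_0 = Z.
rank ∂_1 = 8, rank ∂_2 = 18 ⇒ b_1 = 27 − 8 − 18 = 1; ∂_2 has invariant factor(s) [2] giving torsion. So H_1 = Z ⊕ Z/2.
rank ∂_2 = 18, rank ∂_3 = 0 ⇒ b_2 = 18 − 18 − 0 = 0. So H_2 = 0.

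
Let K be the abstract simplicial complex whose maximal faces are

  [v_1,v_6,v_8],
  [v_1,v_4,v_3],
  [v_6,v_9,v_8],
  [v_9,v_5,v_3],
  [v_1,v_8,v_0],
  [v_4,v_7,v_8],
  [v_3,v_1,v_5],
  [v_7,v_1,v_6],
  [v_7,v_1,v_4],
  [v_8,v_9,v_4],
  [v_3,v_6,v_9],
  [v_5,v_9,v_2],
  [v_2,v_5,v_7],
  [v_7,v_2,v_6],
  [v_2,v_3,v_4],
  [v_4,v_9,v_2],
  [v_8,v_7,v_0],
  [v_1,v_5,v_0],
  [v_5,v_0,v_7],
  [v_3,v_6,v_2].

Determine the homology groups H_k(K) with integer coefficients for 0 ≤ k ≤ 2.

Fix the vertex order v_0 < v_1 < v_2 < v_3 < v_4 < v_5 < v_6 < v_7 < v_8 < v_9 and write every simplex with vertices in increasing order. Then dim K = 2 and the simplices of K are:

  0-simplices (10): [v_0], [v_1], [v_2], [v_3], [v_4], [v_5], [v_6], [v_7], [v_8], [v_9]
  1-simplices (30): (30 of them)
  2-simplices (20): (20 of them)

so the chain groups are C_0 ≅ Z^10, C_1 ≅ Z^30, C_2 ≅ Z^20.

The boundary map ∂_1: C_1 → C_0 maps an edge to its endpoints' difference, ∂[p,q] = q − p. For instance
  ∂[v_3,v_6] = [v_6] − [v_3].
As a 10×30 matrix over Z this has rank 9, with invariant factors (1,1,1,1,1,1,1,1,1).

Boundary ∂_2: C_2 → C_1 sends each 2-simplex [p,q,r] to [q,r] − [p,r] + [p,q]. For instance
  ∂[v_1,v_6,v_8] = [v_6,v_8] − [v_1,v_8] + [v_1,v_6],
  ∂[v_3,v_5,v_9] = [v_5,v_9] − [v_3,v_9] + [v_3,v_5].
This gives a 30×20 integer matrix of rank 20; reducing to Smith normal form yields diagonal entries (1,1,1,1,1,1,1,1,1,1,1,1,1,1,1,1,1,1,1,2).

Now H_k = ker ∂_k / im ∂_{k+1}, so:

  H_0: rank C_0 − rank ∂_1 = 10 − 9 = 1, and the invariant factors of ∂_1 are all 1, so H_0 ≅ Z.
  H_1: rank ker ∂_1 − rank ∂_2 = (30 − 9) − 20 = 1, and ∂_2 has invariant factor 2 > 1, so H_1 ≅ Z ⊕ Z_2.
  H_2: rank ker ∂_2 − rank ∂_3 = (20 − 20) − 0 = 0, and there is no ∂_3, so H_2 ≅ 0.

H_0 = Z,  H_1 = Z ⊕ Z_2,  H_2 = 0.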